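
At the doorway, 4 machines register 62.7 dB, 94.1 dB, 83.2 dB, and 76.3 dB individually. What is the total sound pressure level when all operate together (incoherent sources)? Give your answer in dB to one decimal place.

94.5 dB

Incoherent sources combine by intensity addition: L_total = 10·log₁₀(Σ 10^(L_i/10)).
Σ 10^(L/10) = 10^(62.7/10) + 10^(94.1/10) + 10^(83.2/10) + 10^(76.3/10) = 2.824e+09.
L_total = 10·log₁₀(2.824e+09) = 94.51 dB.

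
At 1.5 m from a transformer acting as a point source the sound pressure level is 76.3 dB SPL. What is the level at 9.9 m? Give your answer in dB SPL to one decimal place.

Point-source attenuation: ΔL = 20·log₁₀(r₂/r₁) = 20·log₁₀(9.9/1.5) = 16.391 dB.
L₂ = 76.3 − 20·log₁₀(9.9/1.5) = 76.3 − 16.391 = 59.91 dB SPL.

59.9 dB SPL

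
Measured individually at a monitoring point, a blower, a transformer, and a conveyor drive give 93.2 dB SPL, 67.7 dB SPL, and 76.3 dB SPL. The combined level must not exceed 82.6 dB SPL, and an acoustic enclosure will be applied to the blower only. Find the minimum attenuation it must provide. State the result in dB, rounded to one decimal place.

Fixed contribution from the other sources: Σ 10^(L/10) = 10^(67.7/10) + 10^(76.3/10) = 4.855e+07 (76.86 dB SPL).
The limit corresponds to 10^(82.6/10) = 1.820e+08; subtracting the fixed part leaves 1.334e+08 for the blower, i.e. 81.25 dB SPL.
Required insertion loss = 93.2 − 81.25 = 11.95 dB.

11.9 dB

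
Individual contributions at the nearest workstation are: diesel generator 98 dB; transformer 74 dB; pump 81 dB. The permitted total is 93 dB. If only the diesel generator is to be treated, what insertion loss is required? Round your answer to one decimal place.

5.3 dB

The untreated sources together contribute 10^(74/10) + 10^(81/10) = 1.510e+08, i.e. 81.79 dB.
To meet 93 dB overall, the treated diesel generator may contribute at most 10^(93/10) − 1.510e+08 = 1.844e+09, i.e. 92.66 dB.
Required insertion loss = 98 − 92.66 = 5.34 dB.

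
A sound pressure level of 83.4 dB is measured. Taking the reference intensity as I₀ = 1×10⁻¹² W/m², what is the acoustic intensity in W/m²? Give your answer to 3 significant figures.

0.000219 W/m²

I/I₀ = 10^(83.4/10) = 2.188e+08, so I = 2.188e+08 × 10⁻¹² W/m².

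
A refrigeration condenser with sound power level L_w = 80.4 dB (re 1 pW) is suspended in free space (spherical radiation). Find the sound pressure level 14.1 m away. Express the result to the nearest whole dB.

46 dB

L_p = L_w − 10·log₁₀(4π·r²) with r = 14.1 m.
4π·r² = 2498 m², 10·log₁₀ of that is 33.976 dB.
L_p = 80.4 − 33.976 = 46.42 dB.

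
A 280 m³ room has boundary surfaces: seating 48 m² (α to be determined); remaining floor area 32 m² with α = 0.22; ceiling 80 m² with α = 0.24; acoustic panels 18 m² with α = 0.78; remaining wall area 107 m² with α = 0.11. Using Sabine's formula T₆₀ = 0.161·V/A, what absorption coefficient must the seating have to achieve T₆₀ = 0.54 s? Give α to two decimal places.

From T₆₀ = 0.161·V/A, the target T₆₀ = 0.54 s needs A = 0.161·280/0.54 = 83.48 m².
Absorption from the other surfaces = 32·0.22 + 80·0.24 + 18·0.78 + 107·0.11 = 52.05 m², so the seating must supply 31.43 m² over 48 m².
α = 31.43/48 = 0.655.

0.65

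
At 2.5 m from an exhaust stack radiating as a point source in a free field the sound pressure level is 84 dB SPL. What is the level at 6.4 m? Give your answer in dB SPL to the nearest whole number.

Point-source attenuation: ΔL = 20·log₁₀(r₂/r₁) = 20·log₁₀(6.4/2.5) = 8.165 dB.
L₂ = 84 − 20·log₁₀(6.4/2.5) = 84 − 8.165 = 75.84 dB SPL.

76 dB SPL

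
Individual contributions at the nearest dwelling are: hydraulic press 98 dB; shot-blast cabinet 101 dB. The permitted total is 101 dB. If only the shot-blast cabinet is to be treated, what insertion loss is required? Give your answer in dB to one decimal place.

The untreated sources together contribute 10^(98/10) = 6.310e+09, i.e. 98.00 dB.
To meet 101 dB overall, the treated shot-blast cabinet may contribute at most 10^(101/10) − 6.310e+09 = 6.280e+09, i.e. 97.98 dB.
So the shot-blast cabinet must be reduced from 101 to 97.98 dB: IL = 3.02 dB.

3.0 dB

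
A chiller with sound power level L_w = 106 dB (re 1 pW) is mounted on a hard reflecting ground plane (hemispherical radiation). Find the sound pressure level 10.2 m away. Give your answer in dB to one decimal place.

77.8 dB

L_p = L_w − 10·log₁₀(2π·r²) with r = 10.2 m.
2π·r² = 653.7 m², 10·log₁₀ of that is 28.154 dB.
L_p = 106 − 28.154 = 77.85 dB.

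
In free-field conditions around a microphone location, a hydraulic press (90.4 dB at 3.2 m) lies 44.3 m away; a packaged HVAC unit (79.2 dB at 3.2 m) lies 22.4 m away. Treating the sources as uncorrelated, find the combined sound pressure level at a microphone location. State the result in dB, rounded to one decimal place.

68.7 dB

Propagate each source to the receiver with L = L_ref − 20·log₁₀(r/r_ref), then add intensities.
hydraulic press: 90.4 − 20·log₁₀(44.3/3.2) = 90.4 − 22.83 = 67.57 dB.
packaged HVAC unit: 79.2 − 20·log₁₀(22.4/3.2) = 79.2 − 16.90 = 62.30 dB.
Σ 10^(L/10) = 7.419e+06 → L_total = 10·log₁₀(7.419e+06) = 68.70 dB.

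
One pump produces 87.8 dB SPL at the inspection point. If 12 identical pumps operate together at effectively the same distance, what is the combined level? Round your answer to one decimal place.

98.6 dB SPL

L_total = L₁ + 10·log₁₀ N for N identical incoherent sources.
L_total = 87.8 + 10·log₁₀(12) = 87.8 + 10.792 = 98.59 dB SPL.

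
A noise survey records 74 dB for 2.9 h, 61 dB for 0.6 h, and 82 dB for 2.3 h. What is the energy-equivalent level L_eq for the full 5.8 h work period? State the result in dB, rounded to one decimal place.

The energy average is taken in the linear domain: L_eq = 10·log₁₀[(Σ tᵢ·10^(Lᵢ/10))/T], T = 5.8 h.
Σ tᵢ·10^(Lᵢ/10) = 2.9·10^(74/10) + 0.6·10^(61/10) + 2.3·10^(82/10) = 4.381e+08.
L_eq = 10·log₁₀(4.381e+08/5.8) = 78.78 dB.

78.8 dB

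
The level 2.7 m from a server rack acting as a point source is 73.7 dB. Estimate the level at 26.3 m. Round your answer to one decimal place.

Spherical spreading from a point source gives a 20·log₁₀(r₂/r₁) drop.
L₂ = 73.7 − 20·log₁₀(26.3/2.7) = 73.7 − 19.772 = 53.93 dB.

53.9 dB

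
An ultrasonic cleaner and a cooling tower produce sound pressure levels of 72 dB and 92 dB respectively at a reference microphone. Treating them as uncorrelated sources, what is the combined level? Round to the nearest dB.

92 dB

For uncorrelated sources the intensities add, so convert each level to linear form, sum, and take 10·log₁₀ of the total.
Σ 10^(L/10) = 10^(72/10) + 10^(92/10) = 1.601e+09.
L_total = 10·log₁₀(1.601e+09) = 92.04 dB.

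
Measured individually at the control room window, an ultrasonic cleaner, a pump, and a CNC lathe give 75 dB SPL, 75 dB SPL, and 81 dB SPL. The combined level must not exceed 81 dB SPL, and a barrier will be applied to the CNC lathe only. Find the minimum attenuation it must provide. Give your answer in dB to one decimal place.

3.0 dB

Fixed contribution from the other sources: Σ 10^(L/10) = 10^(75/10) + 10^(75/10) = 6.325e+07 (78.01 dB SPL).
To meet 81 dB SPL overall, the treated CNC lathe may contribute at most 10^(81/10) − 6.325e+07 = 6.265e+07, i.e. 77.97 dB SPL.
Required insertion loss = 81 − 77.97 = 3.03 dB.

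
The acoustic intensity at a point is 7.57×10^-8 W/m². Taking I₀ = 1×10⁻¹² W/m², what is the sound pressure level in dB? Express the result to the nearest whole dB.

L = 10·log₁₀(I/I₀) = 10·log₁₀(7.57×10^-8/10⁻¹²) = 10·log₁₀(7.57×10^4).
L = 10·(0.8791 + 4) = 48.79 dB.

49 dB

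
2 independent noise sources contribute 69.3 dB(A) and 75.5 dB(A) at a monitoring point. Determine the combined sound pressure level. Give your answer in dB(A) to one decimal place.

76.4 dB(A)

For uncorrelated sources the intensities add, so convert each level to linear form, sum, and take 10·log₁₀ of the total.
Σ 10^(L/10) = 10^(69.3/10) + 10^(75.5/10) = 4.399e+07.
L_total = 10·log₁₀(4.399e+07) = 76.43 dB(A).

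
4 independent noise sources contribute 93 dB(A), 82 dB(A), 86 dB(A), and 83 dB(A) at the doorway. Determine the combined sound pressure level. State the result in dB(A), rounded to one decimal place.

Incoherent sources combine by intensity addition: L_total = 10·log₁₀(Σ 10^(L_i/10)).
Σ 10^(L/10) = 10^(93/10) + 10^(82/10) + 10^(86/10) + 10^(83/10) = 2.751e+09.
L_total = 10·log₁₀(2.751e+09) = 94.40 dB(A).

94.4 dB(A)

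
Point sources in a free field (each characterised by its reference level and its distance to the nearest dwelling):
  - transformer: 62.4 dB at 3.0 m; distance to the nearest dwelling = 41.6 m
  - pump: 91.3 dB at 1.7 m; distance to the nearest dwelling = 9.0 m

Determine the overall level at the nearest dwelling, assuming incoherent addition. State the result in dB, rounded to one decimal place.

Propagate each source to the receiver with L = L_ref − 20·log₁₀(r/r_ref), then add intensities.
transformer: 62.4 − 20·log₁₀(41.6/3.0) = 62.4 − 22.84 = 39.56 dB.
pump: 91.3 − 20·log₁₀(9.0/1.7) = 91.3 − 14.48 = 76.82 dB.
Σ 10^(L/10) = 4.814e+07 → L_total = 10·log₁₀(4.814e+07) = 76.82 dB.

76.8 dB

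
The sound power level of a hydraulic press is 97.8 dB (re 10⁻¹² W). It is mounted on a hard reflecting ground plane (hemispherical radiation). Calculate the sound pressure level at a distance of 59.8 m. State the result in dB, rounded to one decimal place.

Free-field hemispherical radiation: L_p = L_w − 10·log₁₀(2π·r²), r = 59.8 m.
2π·r² = 2.247e+04 m², 10·log₁₀ of that is 43.516 dB.
L_p = 97.8 − 43.516 = 54.28 dB.

54.3 dB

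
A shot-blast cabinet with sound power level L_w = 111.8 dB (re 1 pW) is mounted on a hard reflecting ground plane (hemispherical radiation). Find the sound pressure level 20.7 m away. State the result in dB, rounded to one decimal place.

77.5 dB

L_p = L_w − 10·log₁₀(2π·r²) with r = 20.7 m.
2π·r² = 2692 m², 10·log₁₀ of that is 34.301 dB.
L_p = 111.8 − 34.301 = 77.50 dB.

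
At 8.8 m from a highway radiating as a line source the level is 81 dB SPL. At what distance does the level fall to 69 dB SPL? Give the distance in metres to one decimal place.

The 12.0 dB drop corresponds to a distance ratio of 10^(12.0/10) for a line source.
r₂ = 8.8·10^((81−69)/10) = 8.8·10^(12.0/10) = 139.47 m.

139.5 m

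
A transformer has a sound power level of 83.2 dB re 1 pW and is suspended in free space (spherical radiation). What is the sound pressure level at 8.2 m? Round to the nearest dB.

54 dB

Free-field spherical radiation: L_p = L_w − 10·log₁₀(4π·r²), r = 8.2 m.
4π·r² = 845 m², 10·log₁₀ of that is 29.268 dB.
L_p = 83.2 − 29.268 = 53.93 dB.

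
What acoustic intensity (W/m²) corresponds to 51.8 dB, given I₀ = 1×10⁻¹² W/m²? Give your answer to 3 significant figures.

1.51e-07 W/m²

I/I₀ = 10^(51.8/10) = 1.514e+05, so I = 1.514e+05 × 10⁻¹² W/m².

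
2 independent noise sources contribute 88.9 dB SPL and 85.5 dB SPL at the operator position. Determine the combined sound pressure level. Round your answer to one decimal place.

90.5 dB SPL

Incoherent sources combine by intensity addition: L_total = 10·log₁₀(Σ 10^(L_i/10)).
Σ 10^(L/10) = 10^(88.9/10) + 10^(85.5/10) = 1.131e+09.
L_total = 10·log₁₀(1.131e+09) = 90.53 dB SPL.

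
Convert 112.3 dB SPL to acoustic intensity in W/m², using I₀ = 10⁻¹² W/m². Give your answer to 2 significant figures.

L = 10·log₁₀(I/I₀) ⇒ I = I₀·10^(L/10) = 10⁻¹² × 10^11.23.

0.17 W/m²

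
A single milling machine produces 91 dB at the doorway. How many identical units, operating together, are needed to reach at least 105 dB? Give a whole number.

Need L₁ + 10·log₁₀ N ≥ 105, i.e. log₁₀ N ≥ 1.40.
N ≥ 10^(14.0/10) = 25.119, so N = 26.

26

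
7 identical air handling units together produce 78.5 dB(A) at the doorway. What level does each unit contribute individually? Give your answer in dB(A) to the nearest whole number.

For N identical incoherent sources L_total = L₁ + 10·log₁₀ N, so L₁ = 78.5 − 10·log₁₀(7) = 78.5 − 8.451.

70 dB(A)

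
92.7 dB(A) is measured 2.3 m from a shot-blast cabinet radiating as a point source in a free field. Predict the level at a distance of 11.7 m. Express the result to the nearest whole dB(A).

Point-source attenuation: ΔL = 20·log₁₀(r₂/r₁) = 20·log₁₀(11.7/2.3) = 14.129 dB.
L₂ = 92.7 − 20·log₁₀(11.7/2.3) = 92.7 − 14.129 = 78.57 dB(A).

79 dB(A)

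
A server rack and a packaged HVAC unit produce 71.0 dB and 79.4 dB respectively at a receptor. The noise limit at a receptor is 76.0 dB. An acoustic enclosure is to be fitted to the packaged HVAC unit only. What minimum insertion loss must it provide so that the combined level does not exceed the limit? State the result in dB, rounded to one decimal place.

5.1 dB

Fixed contribution from the other source: Σ 10^(L/10) = 10^(71.0/10) = 1.259e+07 (71.00 dB).
The limit corresponds to 10^(76.0/10) = 3.981e+07; subtracting the fixed part leaves 2.722e+07 for the packaged HVAC unit, i.e. 74.35 dB.
Required insertion loss = 79.4 − 74.35 = 5.05 dB.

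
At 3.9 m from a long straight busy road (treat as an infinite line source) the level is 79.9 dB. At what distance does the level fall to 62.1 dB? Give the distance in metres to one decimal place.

235.0 m

Line-source spreading drops the level by 10·log₁₀(r₂/r₁); inverting, r₂/r₁ = 10^(ΔL/10).
r₂ = 3.9·10^((79.9−62.1)/10) = 3.9·10^(17.8/10) = 235.00 m.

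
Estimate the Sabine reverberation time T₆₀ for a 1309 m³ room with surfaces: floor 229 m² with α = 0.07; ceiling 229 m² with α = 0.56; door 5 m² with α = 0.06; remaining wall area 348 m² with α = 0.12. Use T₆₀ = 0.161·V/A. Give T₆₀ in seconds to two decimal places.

A = Σ Sᵢαᵢ = 229·0.07 + 229·0.56 + 5·0.06 + 348·0.12 = 186.33 m².
T₆₀ = 0.161 × 1309 / 186.33 = 1.131 s.

1.13 s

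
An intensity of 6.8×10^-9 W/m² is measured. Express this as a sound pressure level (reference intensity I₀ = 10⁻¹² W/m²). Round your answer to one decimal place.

38.3 dB

I/I₀ = 6.8×10^-9/10⁻¹² = 6.8×10^3, and L = 10·log₁₀(I/I₀).
L = 10·(0.8325 + 3) = 38.33 dB.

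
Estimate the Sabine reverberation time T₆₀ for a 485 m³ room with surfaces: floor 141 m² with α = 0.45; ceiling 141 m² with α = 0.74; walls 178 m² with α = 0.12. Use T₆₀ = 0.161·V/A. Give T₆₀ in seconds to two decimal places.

0.41 s

A = Σ Sᵢαᵢ = 141·0.45 + 141·0.74 + 178·0.12 = 189.15 m².
T₆₀ = 0.161 × 485 / 189.15 = 0.413 s.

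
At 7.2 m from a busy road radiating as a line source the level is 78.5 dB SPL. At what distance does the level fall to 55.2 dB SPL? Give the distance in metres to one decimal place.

The 23.3 dB drop corresponds to a distance ratio of 10^(23.3/10) for a line source.
r₂ = 7.2·10^((78.5−55.2)/10) = 7.2·10^(23.3/10) = 1539.33 m.

1539.3 m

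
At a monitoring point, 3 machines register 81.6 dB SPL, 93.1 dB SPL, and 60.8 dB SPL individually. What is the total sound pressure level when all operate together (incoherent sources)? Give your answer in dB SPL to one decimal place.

93.4 dB SPL

Incoherent sources combine by intensity addition: L_total = 10·log₁₀(Σ 10^(L_i/10)).
Σ 10^(L/10) = 10^(81.6/10) + 10^(93.1/10) + 10^(60.8/10) = 2.187e+09.
L_total = 10·log₁₀(2.187e+09) = 93.40 dB SPL.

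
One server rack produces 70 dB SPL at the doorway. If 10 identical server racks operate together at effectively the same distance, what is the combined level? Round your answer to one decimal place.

80.0 dB SPL

N identical incoherent sources raise the level by 10·log₁₀ N.
L_total = 70 + 10·log₁₀(10) = 70 + 10.000 = 80.00 dB SPL.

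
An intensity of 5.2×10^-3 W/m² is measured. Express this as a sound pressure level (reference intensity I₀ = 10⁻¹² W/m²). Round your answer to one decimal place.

97.2 dB

Dividing by I₀ shifts the exponent by 12: I/I₀ = 5.2×10^9.
L = 10·(0.7160 + 9) = 97.16 dB.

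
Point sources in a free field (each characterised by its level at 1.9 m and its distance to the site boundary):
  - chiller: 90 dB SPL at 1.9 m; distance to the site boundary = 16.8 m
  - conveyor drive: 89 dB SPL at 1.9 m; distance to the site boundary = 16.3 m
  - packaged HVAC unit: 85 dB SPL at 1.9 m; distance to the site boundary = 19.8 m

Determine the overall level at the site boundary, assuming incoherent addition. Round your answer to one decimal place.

74.2 dB SPL

First find each source's level at the receiver (point-source: −20·log₁₀(r/r_ref)), then combine on an intensity basis.
chiller: 90 − 20·log₁₀(16.8/1.9) = 90 − 18.93 = 71.07 dB SPL.
conveyor drive: 89 − 20·log₁₀(16.3/1.9) = 89 − 18.67 = 70.33 dB SPL.
packaged HVAC unit: 85 − 20·log₁₀(19.8/1.9) = 85 − 20.36 = 64.64 dB SPL.
Σ 10^(L/10) = 2.650e+07 → L_total = 10·log₁₀(2.650e+07) = 74.23 dB SPL.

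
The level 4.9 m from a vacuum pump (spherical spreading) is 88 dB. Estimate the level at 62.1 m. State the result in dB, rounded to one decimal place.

65.9 dB

For a point source, L₂ = L₁ − 20·log₁₀(r₂/r₁).
L₂ = 88 − 20·log₁₀(62.1/4.9) = 88 − 22.058 = 65.94 dB.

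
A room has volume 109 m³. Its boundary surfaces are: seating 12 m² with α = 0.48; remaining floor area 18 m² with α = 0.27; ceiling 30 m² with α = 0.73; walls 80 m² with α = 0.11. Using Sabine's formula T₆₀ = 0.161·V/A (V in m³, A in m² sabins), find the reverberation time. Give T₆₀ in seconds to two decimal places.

Total absorption A = 12·0.48 + 18·0.27 + 30·0.73 + 80·0.11 = 41.32 m² sabins.
T₆₀ = 0.161·V/A = 0.161·109/41.32 = 0.425 s.

0.42 s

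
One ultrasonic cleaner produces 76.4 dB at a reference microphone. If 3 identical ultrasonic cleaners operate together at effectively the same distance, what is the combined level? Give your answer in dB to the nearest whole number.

81 dB

N identical incoherent sources raise the level by 10·log₁₀ N.
L_total = 76.4 + 10·log₁₀(3) = 76.4 + 4.771 = 81.17 dB.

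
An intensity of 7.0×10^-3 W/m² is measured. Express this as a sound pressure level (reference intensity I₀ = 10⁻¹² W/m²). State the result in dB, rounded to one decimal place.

Dividing by I₀ shifts the exponent by 12: I/I₀ = 7.0×10^9.
L = 10·(0.8451 + 9) = 98.45 dB.

98.5 dB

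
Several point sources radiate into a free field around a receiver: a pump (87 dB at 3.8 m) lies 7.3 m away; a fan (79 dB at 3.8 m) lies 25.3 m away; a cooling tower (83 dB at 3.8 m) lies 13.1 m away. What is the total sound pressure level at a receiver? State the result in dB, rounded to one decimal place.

First find each source's level at the receiver (point-source: −20·log₁₀(r/r_ref)), then combine on an intensity basis.
pump: 87 − 20·log₁₀(7.3/3.8) = 87 − 5.67 = 81.33 dB.
fan: 79 − 20·log₁₀(25.3/3.8) = 79 − 16.47 = 62.53 dB.
cooling tower: 83 − 20·log₁₀(13.1/3.8) = 83 − 10.75 = 72.25 dB.
Σ 10^(L/10) = 1.544e+08 → L_total = 10·log₁₀(1.544e+08) = 81.89 dB.

81.9 dB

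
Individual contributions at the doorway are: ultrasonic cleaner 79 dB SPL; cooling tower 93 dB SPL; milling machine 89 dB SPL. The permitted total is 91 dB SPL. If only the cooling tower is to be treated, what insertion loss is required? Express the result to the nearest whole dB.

7 dB

Everything except the cooling tower sums to 10^(79/10) + 10^(89/10) = 8.738e+08 in linear terms, 89.41 dB SPL.
To meet 91 dB SPL overall, the treated cooling tower may contribute at most 10^(91/10) − 8.738e+08 = 3.852e+08, i.e. 85.86 dB SPL.
Required insertion loss = 93 − 85.86 = 7.14 dB.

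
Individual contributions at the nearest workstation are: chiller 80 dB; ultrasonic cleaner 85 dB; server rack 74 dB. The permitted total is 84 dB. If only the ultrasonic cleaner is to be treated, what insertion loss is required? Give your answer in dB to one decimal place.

Fixed contribution from the other sources: Σ 10^(L/10) = 10^(80/10) + 10^(74/10) = 1.251e+08 (80.97 dB).
To meet 84 dB overall, the treated ultrasonic cleaner may contribute at most 10^(84/10) − 1.251e+08 = 1.261e+08, i.e. 81.01 dB.
So the ultrasonic cleaner must be reduced from 85 to 81.01 dB: IL = 3.99 dB.

4.0 dB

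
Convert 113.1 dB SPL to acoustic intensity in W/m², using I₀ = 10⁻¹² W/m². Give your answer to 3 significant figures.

0.204 W/m²

L = 10·log₁₀(I/I₀) ⇒ I = I₀·10^(L/10) = 10⁻¹² × 10^11.31.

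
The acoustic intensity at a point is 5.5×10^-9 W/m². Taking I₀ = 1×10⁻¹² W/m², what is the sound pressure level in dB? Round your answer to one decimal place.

L = 10·log₁₀(I/I₀) = 10·log₁₀(5.5×10^-9/10⁻¹²) = 10·log₁₀(5.5×10^3).
L = 10·(0.7404 + 3) = 37.40 dB.

37.4 dB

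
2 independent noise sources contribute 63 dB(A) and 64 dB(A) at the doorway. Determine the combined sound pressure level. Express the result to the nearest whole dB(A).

67 dB(A)

For uncorrelated sources the intensities add, so convert each level to linear form, sum, and take 10·log₁₀ of the total.
Σ 10^(L/10) = 10^(63/10) + 10^(64/10) = 4.507e+06.
L_total = 10·log₁₀(4.507e+06) = 66.54 dB(A).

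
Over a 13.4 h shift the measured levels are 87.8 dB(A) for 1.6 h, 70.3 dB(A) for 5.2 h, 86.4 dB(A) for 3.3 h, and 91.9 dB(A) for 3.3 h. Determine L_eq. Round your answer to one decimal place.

The energy average is taken in the linear domain: L_eq = 10·log₁₀[(Σ tᵢ·10^(Lᵢ/10))/T], T = 13.4 h.
Σ tᵢ·10^(Lᵢ/10) = 1.6·10^(87.8/10) + 5.2·10^(70.3/10) + 3.3·10^(86.4/10) + 3.3·10^(91.9/10) = 7.571e+09.
L_eq = 10·log₁₀(7.571e+09/13.4) = 87.52 dB(A).

87.5 dB(A)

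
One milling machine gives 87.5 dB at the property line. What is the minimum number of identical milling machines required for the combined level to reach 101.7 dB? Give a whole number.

The shortfall is 101.7 − 87.5 = 14.2 dB, and N units add 10·log₁₀ N, so need 10·log₁₀ N ≥ 14.2.
N ≥ 10^(14.2/10) = 26.303, so N = 27.

27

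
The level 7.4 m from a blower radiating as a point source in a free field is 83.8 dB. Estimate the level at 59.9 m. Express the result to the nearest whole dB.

For a point source, L₂ = L₁ − 20·log₁₀(r₂/r₁).
L₂ = 83.8 − 20·log₁₀(59.9/7.4) = 83.8 − 18.164 = 65.64 dB.

66 dB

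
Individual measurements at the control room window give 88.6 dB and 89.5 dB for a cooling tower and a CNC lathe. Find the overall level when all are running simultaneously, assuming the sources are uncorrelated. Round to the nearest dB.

92 dB

Incoherent sources combine by intensity addition: L_total = 10·log₁₀(Σ 10^(L_i/10)).
Σ 10^(L/10) = 10^(88.6/10) + 10^(89.5/10) = 1.616e+09.
L_total = 10·log₁₀(1.616e+09) = 92.08 dB.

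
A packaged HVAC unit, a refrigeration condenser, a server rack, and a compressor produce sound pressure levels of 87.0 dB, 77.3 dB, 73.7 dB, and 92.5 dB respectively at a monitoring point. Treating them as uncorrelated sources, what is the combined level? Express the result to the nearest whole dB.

For uncorrelated sources the intensities add, so convert each level to linear form, sum, and take 10·log₁₀ of the total.
Σ 10^(L/10) = 10^(87.0/10) + 10^(77.3/10) + 10^(73.7/10) + 10^(92.5/10) = 2.357e+09.
L_total = 10·log₁₀(2.357e+09) = 93.72 dB.

94 dB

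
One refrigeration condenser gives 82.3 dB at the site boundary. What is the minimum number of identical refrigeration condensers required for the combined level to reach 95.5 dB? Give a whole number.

21

N identical sources give L₁ + 10·log₁₀ N, so require 10·log₁₀ N ≥ 95.5 − 82.3 = 13.2 dB.
N ≥ 10^(13.2/10) = 20.893, so N = 21.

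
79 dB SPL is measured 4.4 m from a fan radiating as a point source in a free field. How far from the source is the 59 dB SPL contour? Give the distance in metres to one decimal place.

44.0 m

The 20.0 dB drop corresponds to a distance ratio of 10^(20.0/20) for a point source.
r₂ = 4.4·10^((79−59)/20) = 4.4·10^(20.0/20) = 44.00 m.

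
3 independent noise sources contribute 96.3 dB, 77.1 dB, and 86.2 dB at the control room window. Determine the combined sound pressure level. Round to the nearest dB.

For uncorrelated sources the intensities add, so convert each level to linear form, sum, and take 10·log₁₀ of the total.
Σ 10^(L/10) = 10^(96.3/10) + 10^(77.1/10) + 10^(86.2/10) = 4.734e+09.
L_total = 10·log₁₀(4.734e+09) = 96.75 dB.

97 dB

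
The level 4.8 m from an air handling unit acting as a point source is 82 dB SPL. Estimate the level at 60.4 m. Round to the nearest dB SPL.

Spherical spreading from a point source gives a 20·log₁₀(r₂/r₁) drop.
L₂ = 82 − 20·log₁₀(60.4/4.8) = 82 − 21.996 = 60.00 dB SPL.

60 dB SPL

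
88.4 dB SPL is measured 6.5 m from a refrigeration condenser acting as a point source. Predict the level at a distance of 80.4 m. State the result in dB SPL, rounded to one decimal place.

Spherical spreading from a point source gives a 20·log₁₀(r₂/r₁) drop.
L₂ = 88.4 − 20·log₁₀(80.4/6.5) = 88.4 − 21.847 = 66.55 dB SPL.

66.6 dB SPL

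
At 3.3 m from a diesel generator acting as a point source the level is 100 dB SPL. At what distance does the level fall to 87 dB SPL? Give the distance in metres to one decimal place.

The 13.0 dB drop corresponds to a distance ratio of 10^(13.0/20) for a point source.
r₂ = 3.3·10^((100−87)/20) = 3.3·10^(13.0/20) = 14.74 m.

14.7 m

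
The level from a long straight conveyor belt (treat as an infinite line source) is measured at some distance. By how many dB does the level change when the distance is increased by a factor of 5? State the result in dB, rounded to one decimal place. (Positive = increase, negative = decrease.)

Line-source spreading: ΔL = −10·log₁₀(r₂/r₁).
ΔL = −10·log₁₀(5) = -6.99 dB.

-7.0 dB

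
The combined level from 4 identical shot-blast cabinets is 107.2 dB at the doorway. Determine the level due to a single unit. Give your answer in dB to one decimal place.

For N identical incoherent sources L_total = L₁ + 10·log₁₀ N, so L₁ = 107.2 − 10·log₁₀(4) = 107.2 − 6.021.

101.2 dB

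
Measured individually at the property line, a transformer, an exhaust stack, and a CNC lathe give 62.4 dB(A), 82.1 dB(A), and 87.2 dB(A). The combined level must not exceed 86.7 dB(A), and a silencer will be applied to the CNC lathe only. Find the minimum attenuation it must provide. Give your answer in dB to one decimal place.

Everything except the CNC lathe sums to 10^(62.4/10) + 10^(82.1/10) = 1.639e+08 in linear terms, 82.15 dB(A).
To meet 86.7 dB(A) overall, the treated CNC lathe may contribute at most 10^(86.7/10) − 1.639e+08 = 3.038e+08, i.e. 84.83 dB(A).
Required insertion loss = 87.2 − 84.83 = 2.37 dB.

2.4 dB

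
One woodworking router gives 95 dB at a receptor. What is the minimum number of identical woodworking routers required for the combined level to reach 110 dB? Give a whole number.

32

The shortfall is 110 − 95 = 15.0 dB, and N units add 10·log₁₀ N, so need 10·log₁₀ N ≥ 15.0.
N ≥ 10^(15.0/10) = 31.623, so N = 32.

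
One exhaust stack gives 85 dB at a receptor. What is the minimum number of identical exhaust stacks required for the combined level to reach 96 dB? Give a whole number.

Need L₁ + 10·log₁₀ N ≥ 96, i.e. log₁₀ N ≥ 1.10.
N ≥ 10^(11.0/10) = 12.589, so N = 13.

13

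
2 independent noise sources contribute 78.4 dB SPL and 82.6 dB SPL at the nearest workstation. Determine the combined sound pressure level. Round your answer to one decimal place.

84.0 dB SPL

Incoherent sources combine by intensity addition: L_total = 10·log₁₀(Σ 10^(L_i/10)).
Σ 10^(L/10) = 10^(78.4/10) + 10^(82.6/10) = 2.512e+08.
L_total = 10·log₁₀(2.512e+08) = 84.00 dB SPL.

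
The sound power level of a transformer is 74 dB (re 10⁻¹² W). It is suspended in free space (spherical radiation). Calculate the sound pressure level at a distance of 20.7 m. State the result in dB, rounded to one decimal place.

L_p = L_w − 10·log₁₀(4π·r²) with r = 20.7 m.
4π·r² = 5385 m², 10·log₁₀ of that is 37.312 dB.
L_p = 74 − 37.312 = 36.69 dB.

36.7 dB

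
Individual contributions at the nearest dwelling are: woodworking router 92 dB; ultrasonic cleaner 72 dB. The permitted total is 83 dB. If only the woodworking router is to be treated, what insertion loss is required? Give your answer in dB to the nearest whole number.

Fixed contribution from the other source: Σ 10^(L/10) = 10^(72/10) = 1.585e+07 (72.00 dB).
To meet 83 dB overall, the treated woodworking router may contribute at most 10^(83/10) − 1.585e+07 = 1.837e+08, i.e. 82.64 dB.
So the woodworking router must be reduced from 92 to 82.64 dB: IL = 9.36 dB.

9 dB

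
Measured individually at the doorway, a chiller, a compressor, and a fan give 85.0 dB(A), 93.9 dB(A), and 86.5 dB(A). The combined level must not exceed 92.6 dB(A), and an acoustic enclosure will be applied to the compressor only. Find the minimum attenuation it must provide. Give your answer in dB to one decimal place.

3.7 dB

Fixed contribution from the other sources: Σ 10^(L/10) = 10^(85.0/10) + 10^(86.5/10) = 7.629e+08 (88.82 dB(A)).
To meet 92.6 dB(A) overall, the treated compressor may contribute at most 10^(92.6/10) − 7.629e+08 = 1.057e+09, i.e. 90.24 dB(A).
So the compressor must be reduced from 93.9 to 90.24 dB(A): IL = 3.66 dB.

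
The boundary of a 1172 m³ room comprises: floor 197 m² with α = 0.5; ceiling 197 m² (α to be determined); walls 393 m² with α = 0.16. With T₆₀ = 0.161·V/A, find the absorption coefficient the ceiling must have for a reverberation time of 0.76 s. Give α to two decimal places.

From T₆₀ = 0.161·V/A, the target T₆₀ = 0.76 s needs A = 0.161·1172/0.76 = 248.28 m².
Absorption from the other surfaces = 197·0.5 + 393·0.16 = 161.38 m², so the ceiling must supply 86.90 m² over 197 m².
α = 86.90/197 = 0.441.

0.44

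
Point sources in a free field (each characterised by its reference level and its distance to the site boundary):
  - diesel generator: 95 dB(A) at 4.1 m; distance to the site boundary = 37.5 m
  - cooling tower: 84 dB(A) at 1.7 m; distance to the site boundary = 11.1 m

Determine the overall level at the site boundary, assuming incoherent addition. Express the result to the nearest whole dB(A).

76 dB(A)

Propagate each source to the receiver with L = L_ref − 20·log₁₀(r/r_ref), then add intensities.
diesel generator: 95 − 20·log₁₀(37.5/4.1) = 95 − 19.22 = 75.78 dB(A).
cooling tower: 84 − 20·log₁₀(11.1/1.7) = 84 − 16.30 = 67.70 dB(A).
Σ 10^(L/10) = 4.369e+07 → L_total = 10·log₁₀(4.369e+07) = 76.40 dB(A).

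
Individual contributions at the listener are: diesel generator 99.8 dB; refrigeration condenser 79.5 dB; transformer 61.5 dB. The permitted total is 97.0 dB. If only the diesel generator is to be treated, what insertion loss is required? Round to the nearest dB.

3 dB

Fixed contribution from the other sources: Σ 10^(L/10) = 10^(79.5/10) + 10^(61.5/10) = 9.054e+07 (79.57 dB).
To meet 97.0 dB overall, the treated diesel generator may contribute at most 10^(97.0/10) − 9.054e+07 = 4.921e+09, i.e. 96.92 dB.
So the diesel generator must be reduced from 99.8 to 96.92 dB: IL = 2.88 dB.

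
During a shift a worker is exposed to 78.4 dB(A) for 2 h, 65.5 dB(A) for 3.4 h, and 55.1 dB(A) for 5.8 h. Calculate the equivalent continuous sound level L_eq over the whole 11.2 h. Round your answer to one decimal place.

71.3 dB(A)

L_eq = 10·log₁₀[(1/T)·Σ tᵢ·10^(Lᵢ/10)] with T = 11.2 h.
Σ tᵢ·10^(Lᵢ/10) = 2·10^(78.4/10) + 3.4·10^(65.5/10) + 5.8·10^(55.1/10) = 1.523e+08.
L_eq = 10·log₁₀(1.523e+08/11.2) = 71.34 dB(A).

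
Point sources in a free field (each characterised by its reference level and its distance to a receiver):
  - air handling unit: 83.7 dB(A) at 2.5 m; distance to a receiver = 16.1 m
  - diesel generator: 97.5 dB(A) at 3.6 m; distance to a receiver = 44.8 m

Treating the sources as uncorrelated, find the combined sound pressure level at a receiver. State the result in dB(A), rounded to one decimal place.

Apply inverse-square spreading to bring every level to the receiver, then sum 10^(L/10).
air handling unit: 83.7 − 20·log₁₀(16.1/2.5) = 83.7 − 16.18 = 67.52 dB(A).
diesel generator: 97.5 − 20·log₁₀(44.8/3.6) = 97.5 − 21.90 = 75.60 dB(A).
Σ 10^(L/10) = 4.196e+07 → L_total = 10·log₁₀(4.196e+07) = 76.23 dB(A).

76.2 dB(A)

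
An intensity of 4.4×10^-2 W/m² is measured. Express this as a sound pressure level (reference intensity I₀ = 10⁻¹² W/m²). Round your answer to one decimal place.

L = 10·log₁₀(I/I₀) = 10·log₁₀(4.4×10^-2/10⁻¹²) = 10·log₁₀(4.4×10^10).
L = 10·(0.6435 + 10) = 106.43 dB.

106.4 dB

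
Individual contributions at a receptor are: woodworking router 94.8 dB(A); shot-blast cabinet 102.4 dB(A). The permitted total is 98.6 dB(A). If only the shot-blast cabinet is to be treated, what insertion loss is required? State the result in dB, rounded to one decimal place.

6.1 dB

Fixed contribution from the other source: Σ 10^(L/10) = 10^(94.8/10) = 3.020e+09 (94.80 dB(A)).
To meet 98.6 dB(A) overall, the treated shot-blast cabinet may contribute at most 10^(98.6/10) − 3.020e+09 = 4.224e+09, i.e. 96.26 dB(A).
So the shot-blast cabinet must be reduced from 102.4 to 96.26 dB(A): IL = 6.14 dB.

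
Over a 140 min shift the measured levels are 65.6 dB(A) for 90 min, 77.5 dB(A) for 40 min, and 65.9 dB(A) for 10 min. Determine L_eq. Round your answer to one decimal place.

72.7 dB(A)

Weight each interval's intensity by its duration and average over T = 140 min:
Σ tᵢ·10^(Lᵢ/10) = 90·10^(65.6/10) + 40·10^(77.5/10) + 10·10^(65.9/10) = 2.615e+09.
L_eq = 10·log₁₀(2.615e+09/140) = 72.71 dB(A).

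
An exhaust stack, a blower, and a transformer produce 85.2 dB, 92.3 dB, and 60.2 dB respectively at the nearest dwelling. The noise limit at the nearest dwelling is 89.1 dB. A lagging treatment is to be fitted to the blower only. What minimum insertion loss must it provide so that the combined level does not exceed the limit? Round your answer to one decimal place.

5.5 dB

Fixed contribution from the other sources: Σ 10^(L/10) = 10^(85.2/10) + 10^(60.2/10) = 3.322e+08 (85.21 dB).
The limit corresponds to 10^(89.1/10) = 8.128e+08; subtracting the fixed part leaves 4.807e+08 for the blower, i.e. 86.82 dB.
So the blower must be reduced from 92.3 to 86.82 dB: IL = 5.48 dB.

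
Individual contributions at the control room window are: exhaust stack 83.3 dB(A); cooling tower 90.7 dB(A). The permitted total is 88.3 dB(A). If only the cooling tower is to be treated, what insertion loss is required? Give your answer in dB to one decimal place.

The untreated sources together contribute 10^(83.3/10) = 2.138e+08, i.e. 83.30 dB(A).
To meet 88.3 dB(A) overall, the treated cooling tower may contribute at most 10^(88.3/10) − 2.138e+08 = 4.623e+08, i.e. 86.65 dB(A).
Required insertion loss = 90.7 − 86.65 = 4.05 dB.

4.1 dB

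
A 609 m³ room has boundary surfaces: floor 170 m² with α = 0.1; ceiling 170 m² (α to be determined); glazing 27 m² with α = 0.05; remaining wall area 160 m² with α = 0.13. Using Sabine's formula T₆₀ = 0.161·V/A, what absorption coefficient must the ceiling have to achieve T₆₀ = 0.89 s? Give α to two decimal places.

Required total absorption A = 0.161·609/0.89 = 110.17 m².
Absorption from the other surfaces = 170·0.1 + 27·0.05 + 160·0.13 = 39.15 m², so the ceiling must supply 71.02 m² over 170 m².
α = 71.02/170 = 0.418.

0.42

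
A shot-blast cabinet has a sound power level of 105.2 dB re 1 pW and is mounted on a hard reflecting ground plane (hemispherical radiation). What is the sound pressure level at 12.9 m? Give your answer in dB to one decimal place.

Free-field hemispherical radiation: L_p = L_w − 10·log₁₀(2π·r²), r = 12.9 m.
2π·r² = 1046 m², 10·log₁₀ of that is 30.194 dB.
L_p = 105.2 − 30.194 = 75.01 dB.

75.0 dB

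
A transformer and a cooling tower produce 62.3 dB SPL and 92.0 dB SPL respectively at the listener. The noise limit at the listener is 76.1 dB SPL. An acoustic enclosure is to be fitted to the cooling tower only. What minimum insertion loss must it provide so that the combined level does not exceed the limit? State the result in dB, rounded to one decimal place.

16.1 dB

Fixed contribution from the other source: Σ 10^(L/10) = 10^(62.3/10) = 1.698e+06 (62.30 dB SPL).
The limit corresponds to 10^(76.1/10) = 4.074e+07; subtracting the fixed part leaves 3.904e+07 for the cooling tower, i.e. 75.92 dB SPL.
So the cooling tower must be reduced from 92.0 to 75.92 dB SPL: IL = 16.08 dB.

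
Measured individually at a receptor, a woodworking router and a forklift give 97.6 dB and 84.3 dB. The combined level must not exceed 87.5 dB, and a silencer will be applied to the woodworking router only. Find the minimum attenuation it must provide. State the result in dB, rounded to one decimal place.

12.9 dB

The untreated sources together contribute 10^(84.3/10) = 2.692e+08, i.e. 84.30 dB.
The limit corresponds to 10^(87.5/10) = 5.623e+08; subtracting the fixed part leaves 2.932e+08 for the woodworking router, i.e. 84.67 dB.
So the woodworking router must be reduced from 97.6 to 84.67 dB: IL = 12.93 dB.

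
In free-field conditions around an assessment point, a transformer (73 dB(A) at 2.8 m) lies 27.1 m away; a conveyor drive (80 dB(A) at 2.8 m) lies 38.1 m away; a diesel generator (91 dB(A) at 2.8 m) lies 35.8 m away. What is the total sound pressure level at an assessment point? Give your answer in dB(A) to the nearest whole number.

69 dB(A)

Apply inverse-square spreading to bring every level to the receiver, then sum 10^(L/10).
transformer: 73 − 20·log₁₀(27.1/2.8) = 73 − 19.72 = 53.28 dB(A).
conveyor drive: 80 − 20·log₁₀(38.1/2.8) = 80 − 22.68 = 57.32 dB(A).
diesel generator: 91 − 20·log₁₀(35.8/2.8) = 91 − 22.13 = 68.87 dB(A).
Σ 10^(L/10) = 8.454e+06 → L_total = 10·log₁₀(8.454e+06) = 69.27 dB(A).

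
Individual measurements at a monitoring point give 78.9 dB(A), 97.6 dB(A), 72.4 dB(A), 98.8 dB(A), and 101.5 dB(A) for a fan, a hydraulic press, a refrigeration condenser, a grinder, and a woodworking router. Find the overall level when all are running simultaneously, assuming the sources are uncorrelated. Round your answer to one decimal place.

104.4 dB(A)

For uncorrelated sources the intensities add, so convert each level to linear form, sum, and take 10·log₁₀ of the total.
Σ 10^(L/10) = 10^(78.9/10) + 10^(97.6/10) + 10^(72.4/10) + 10^(98.8/10) + 10^(101.5/10) = 2.756e+10.
L_total = 10·log₁₀(2.756e+10) = 104.40 dB(A).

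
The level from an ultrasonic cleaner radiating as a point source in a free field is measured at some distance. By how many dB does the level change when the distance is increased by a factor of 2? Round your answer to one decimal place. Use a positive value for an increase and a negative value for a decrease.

Point-source spreading: ΔL = −20·log₁₀(r₂/r₁).
ΔL = −20·log₁₀(2) = -6.02 dB.

-6.0 dB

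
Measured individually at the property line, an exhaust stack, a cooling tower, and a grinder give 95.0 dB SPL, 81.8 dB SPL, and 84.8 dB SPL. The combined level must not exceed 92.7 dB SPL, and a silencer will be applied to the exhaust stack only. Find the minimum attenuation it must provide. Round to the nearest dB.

Everything except the exhaust stack sums to 10^(81.8/10) + 10^(84.8/10) = 4.534e+08 in linear terms, 86.56 dB SPL.
To meet 92.7 dB SPL overall, the treated exhaust stack may contribute at most 10^(92.7/10) − 4.534e+08 = 1.409e+09, i.e. 91.49 dB SPL.
So the exhaust stack must be reduced from 95.0 to 91.49 dB SPL: IL = 3.51 dB.

4 dB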